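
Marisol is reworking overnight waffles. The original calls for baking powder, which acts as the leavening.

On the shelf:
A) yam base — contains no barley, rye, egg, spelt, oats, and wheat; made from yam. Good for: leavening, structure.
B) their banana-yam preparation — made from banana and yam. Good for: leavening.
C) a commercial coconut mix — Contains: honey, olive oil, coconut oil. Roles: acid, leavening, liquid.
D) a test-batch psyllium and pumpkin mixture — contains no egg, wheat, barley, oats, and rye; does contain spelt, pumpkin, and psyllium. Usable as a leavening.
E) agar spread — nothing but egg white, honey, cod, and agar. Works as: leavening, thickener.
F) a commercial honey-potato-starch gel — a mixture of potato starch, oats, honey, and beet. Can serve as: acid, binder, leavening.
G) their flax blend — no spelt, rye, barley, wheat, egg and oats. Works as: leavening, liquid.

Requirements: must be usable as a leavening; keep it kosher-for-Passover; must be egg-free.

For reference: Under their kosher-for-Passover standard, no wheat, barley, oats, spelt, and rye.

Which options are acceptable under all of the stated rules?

A, B, C, G

A: kosher-for-Passover, no egg — keep
B: kosher-for-Passover, no egg — keep
C: only coconut oil, honey and olive oil; none excluded — keep
D: has spelt, so not kosher-for-Passover — no
E: has egg white, so not egg-free — reject
F: has oats, so not kosher-for-Passover — out
G: all constraints satisfied — keep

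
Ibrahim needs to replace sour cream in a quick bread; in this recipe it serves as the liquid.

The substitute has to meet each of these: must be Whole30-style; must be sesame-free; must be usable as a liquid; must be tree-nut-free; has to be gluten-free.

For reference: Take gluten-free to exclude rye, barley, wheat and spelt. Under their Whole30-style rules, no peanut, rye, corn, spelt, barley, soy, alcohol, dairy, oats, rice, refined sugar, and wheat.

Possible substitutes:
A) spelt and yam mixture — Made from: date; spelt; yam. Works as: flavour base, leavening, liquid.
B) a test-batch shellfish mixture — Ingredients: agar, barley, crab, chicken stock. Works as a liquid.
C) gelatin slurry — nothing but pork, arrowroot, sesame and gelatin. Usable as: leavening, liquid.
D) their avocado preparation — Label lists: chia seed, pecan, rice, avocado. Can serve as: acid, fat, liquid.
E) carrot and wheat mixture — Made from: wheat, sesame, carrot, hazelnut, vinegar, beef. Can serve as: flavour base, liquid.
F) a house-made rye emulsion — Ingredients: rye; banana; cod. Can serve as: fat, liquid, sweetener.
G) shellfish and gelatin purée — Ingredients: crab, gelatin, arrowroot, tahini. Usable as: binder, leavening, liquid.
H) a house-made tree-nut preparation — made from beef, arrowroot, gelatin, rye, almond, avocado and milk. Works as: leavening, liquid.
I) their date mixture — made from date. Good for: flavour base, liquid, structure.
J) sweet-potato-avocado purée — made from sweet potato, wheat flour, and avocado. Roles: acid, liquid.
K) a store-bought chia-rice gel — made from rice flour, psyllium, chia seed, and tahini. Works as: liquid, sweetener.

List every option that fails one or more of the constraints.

A, B, C, D, E, F, G, H, J, K

A: has spelt, so not gluten-free; has spelt, so not Whole30-style — out
B: has barley, so not gluten-free; has barley, so not Whole30-style — no
C: has sesame, so not sesame-free — no
D: has rice, so not Whole30-style; has pecan, so not tree-nut-free — reject
E: has wheat, so not gluten-free; has wheat, so not Whole30-style (and 2 more) — no
F: has rye, so not gluten-free; has rye, so not Whole30-style — reject
G: has tahini, so not sesame-free — reject
H: has rye, so not gluten-free; has milk, so not Whole30-style (and 1 more) — no
I: only date; none excluded — OK
J: has wheat flour, so not gluten-free; has wheat flour, so not Whole30-style — reject
K: has rice flour, so not Whole30-style; has tahini, so not sesame-free — out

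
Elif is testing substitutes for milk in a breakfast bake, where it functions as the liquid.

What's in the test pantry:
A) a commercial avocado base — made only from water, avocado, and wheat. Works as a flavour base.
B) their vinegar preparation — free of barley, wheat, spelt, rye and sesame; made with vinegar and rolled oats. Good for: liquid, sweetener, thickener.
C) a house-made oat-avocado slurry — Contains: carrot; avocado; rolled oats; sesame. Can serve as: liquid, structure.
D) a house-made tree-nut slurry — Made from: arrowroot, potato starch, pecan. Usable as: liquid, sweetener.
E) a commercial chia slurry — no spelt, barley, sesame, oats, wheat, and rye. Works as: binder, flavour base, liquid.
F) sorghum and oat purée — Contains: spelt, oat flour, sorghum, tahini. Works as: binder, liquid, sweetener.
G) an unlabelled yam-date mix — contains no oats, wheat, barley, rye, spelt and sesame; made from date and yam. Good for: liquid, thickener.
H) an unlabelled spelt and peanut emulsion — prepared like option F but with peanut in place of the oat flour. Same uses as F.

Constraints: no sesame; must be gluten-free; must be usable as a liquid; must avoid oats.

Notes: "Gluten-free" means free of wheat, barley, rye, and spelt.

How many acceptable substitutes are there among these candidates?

3

A: not usable as a liquid; has wheat, so not gluten-free — reject
B: has rolled oats, so not oat-free — out
C: has rolled oats, so not oat-free; has sesame, so not sesame-free — reject
D: no oats, gluten-free — OK
E: all constraints satisfied — keep
F: has spelt, so not gluten-free; has oat flour, so not oat-free (and 1 more) — reject
G: works as a liquid, gluten-free, no sesame — keep
H: has spelt, so not gluten-free; has tahini, so not sesame-free — reject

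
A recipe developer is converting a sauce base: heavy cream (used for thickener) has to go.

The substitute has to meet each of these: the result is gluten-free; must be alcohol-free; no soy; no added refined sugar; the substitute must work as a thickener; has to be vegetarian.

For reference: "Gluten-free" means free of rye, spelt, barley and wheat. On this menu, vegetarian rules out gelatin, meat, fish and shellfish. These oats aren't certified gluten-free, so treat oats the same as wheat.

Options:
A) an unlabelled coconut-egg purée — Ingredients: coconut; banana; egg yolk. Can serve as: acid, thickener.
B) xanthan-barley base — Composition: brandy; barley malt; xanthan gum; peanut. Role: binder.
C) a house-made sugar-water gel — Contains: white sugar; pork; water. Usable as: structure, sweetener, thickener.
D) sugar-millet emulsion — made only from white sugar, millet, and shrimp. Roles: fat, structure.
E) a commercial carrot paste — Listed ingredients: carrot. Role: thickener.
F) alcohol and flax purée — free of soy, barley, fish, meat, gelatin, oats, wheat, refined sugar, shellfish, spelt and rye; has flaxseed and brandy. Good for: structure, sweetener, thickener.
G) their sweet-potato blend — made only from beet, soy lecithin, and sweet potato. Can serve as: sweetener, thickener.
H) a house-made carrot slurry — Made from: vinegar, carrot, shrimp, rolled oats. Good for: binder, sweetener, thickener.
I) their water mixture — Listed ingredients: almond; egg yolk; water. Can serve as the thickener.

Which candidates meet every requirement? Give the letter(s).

A, E, I

A: works as a thickener, no soy, vegetarian — valid
B: not usable as a thickener; has barley malt, so not gluten-free (and 1 more) — no
C: has pork, so not vegetarian; has white sugar, so not no-added-sugar — no
D: not usable as a thickener; has shrimp, so not vegetarian (and 1 more) — out
E: works as a thickener, no refined sugar, gluten-free — keep
F: has brandy, so not alcohol-free — no
G: has soy lecithin, so not soy-free — reject
H: has rolled oats, so not gluten-free; has shrimp, so not vegetarian — out
I: only egg yolk, almond and water; none excluded — OK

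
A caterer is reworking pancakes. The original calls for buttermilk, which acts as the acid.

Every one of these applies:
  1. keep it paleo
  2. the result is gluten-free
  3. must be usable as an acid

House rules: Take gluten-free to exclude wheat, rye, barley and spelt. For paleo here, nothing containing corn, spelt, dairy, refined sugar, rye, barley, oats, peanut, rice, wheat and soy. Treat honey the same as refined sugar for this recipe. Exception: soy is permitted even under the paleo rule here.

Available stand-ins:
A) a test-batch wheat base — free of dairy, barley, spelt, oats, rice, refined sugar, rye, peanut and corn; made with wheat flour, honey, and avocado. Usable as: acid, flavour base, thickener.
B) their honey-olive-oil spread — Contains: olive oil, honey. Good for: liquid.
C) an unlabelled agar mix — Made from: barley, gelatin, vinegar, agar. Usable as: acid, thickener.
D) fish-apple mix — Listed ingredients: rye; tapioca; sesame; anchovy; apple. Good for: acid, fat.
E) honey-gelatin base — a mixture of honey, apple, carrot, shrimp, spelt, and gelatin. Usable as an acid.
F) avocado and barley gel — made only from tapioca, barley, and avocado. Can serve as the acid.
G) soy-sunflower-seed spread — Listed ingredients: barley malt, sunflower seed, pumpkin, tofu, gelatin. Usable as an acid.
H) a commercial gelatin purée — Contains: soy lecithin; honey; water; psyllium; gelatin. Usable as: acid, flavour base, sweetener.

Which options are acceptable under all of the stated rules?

A: has wheat flour, so not gluten-free; has honey, so not paleo — reject
B: not usable as an acid; has honey, so not paleo — no
C: has barley, so not gluten-free; has barley, so not paleo — no
D: has rye, so not gluten-free; has rye, so not paleo — out
E: has spelt, so not gluten-free; has honey, so not paleo — reject
F: has barley, so not gluten-free; has barley, so not paleo — no
G: has barley malt, so not gluten-free; has barley malt, so not paleo — out
H: has honey, so not paleo — out

none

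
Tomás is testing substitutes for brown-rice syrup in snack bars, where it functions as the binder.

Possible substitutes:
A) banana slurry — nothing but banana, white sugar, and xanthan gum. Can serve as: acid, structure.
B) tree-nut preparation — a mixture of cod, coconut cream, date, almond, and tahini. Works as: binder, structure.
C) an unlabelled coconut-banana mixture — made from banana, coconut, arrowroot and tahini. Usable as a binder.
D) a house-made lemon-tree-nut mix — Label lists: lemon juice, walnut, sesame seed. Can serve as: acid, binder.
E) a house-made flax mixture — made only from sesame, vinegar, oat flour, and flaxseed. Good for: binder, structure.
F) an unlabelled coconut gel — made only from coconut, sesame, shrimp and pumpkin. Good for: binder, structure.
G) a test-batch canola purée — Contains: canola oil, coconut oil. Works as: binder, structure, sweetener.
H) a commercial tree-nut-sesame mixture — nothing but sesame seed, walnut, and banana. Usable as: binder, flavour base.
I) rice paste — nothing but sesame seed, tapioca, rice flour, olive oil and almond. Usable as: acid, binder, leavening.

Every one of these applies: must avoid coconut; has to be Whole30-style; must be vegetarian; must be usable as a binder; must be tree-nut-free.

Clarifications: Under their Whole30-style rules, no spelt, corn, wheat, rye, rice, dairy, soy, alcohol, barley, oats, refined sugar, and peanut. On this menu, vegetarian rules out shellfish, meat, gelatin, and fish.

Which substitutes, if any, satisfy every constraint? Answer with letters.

A: not usable as a binder; has white sugar, so not Whole30-style — no
B: has cod, so not vegetarian; has coconut cream, so not coconut-free (and 1 more) — out
C: has coconut, so not coconut-free — reject
D: has walnut, so not tree-nut-free — out
E: has oat flour, so not Whole30-style — no
F: has shrimp, so not vegetarian; has coconut, so not coconut-free — out
G: has coconut oil, so not coconut-free — no
H: has walnut, so not tree-nut-free — out
I: has rice flour, so not Whole30-style; has almond, so not tree-nut-free — reject

none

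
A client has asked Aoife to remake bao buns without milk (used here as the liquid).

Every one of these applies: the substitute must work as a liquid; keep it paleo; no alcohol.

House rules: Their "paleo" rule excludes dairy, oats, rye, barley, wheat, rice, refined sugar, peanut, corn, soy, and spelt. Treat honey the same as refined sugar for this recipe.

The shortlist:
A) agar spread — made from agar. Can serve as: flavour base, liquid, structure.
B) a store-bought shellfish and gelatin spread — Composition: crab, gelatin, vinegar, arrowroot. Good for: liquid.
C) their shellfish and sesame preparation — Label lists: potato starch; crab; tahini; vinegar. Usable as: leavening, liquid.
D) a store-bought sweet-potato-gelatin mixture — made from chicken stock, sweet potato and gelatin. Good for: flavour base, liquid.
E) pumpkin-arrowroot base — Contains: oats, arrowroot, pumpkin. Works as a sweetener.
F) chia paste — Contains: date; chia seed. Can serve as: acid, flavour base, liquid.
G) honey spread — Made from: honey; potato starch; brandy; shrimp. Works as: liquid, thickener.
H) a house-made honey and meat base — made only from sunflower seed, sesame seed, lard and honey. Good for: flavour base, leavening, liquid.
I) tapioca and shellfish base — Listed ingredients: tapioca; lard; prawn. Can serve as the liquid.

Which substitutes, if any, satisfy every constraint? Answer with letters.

A, B, C, D, F, I

A: only agar; none excluded — valid
B: gelatin and crab etc. — none of it excluded — valid
C: every rule checks out — keep
D: works as a liquid, no alcohol, paleo — valid
E: not usable as a liquid; has oats, so not paleo — out
F: no alcohol, paleo — keep
G: has honey, so not paleo; has brandy, so not alcohol-free — no
H: has honey, so not paleo — reject
I: nothing on the exclusion list — OK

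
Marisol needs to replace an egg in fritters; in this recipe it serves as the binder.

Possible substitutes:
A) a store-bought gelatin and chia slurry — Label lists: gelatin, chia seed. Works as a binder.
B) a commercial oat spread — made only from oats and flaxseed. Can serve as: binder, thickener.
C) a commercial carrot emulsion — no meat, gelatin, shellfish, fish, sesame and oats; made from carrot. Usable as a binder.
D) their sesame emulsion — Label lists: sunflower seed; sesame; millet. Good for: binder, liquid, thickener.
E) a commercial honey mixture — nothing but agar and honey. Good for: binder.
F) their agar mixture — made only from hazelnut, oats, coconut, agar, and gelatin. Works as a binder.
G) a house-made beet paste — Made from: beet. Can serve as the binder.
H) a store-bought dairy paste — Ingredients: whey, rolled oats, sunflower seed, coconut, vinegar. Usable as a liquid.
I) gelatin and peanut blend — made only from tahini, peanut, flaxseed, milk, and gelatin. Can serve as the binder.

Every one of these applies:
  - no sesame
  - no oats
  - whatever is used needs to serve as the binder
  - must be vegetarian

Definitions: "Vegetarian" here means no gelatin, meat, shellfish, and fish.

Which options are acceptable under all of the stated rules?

C, E, G

A: has gelatin, so not vegetarian — out
B: has oats, so not oat-free — out
C: vegetarian, no oats — valid
D: has sesame, so not sesame-free — out
E: no oats, vegetarian — valid
F: has gelatin, so not vegetarian; has oats, so not oat-free — no
G: no sesame, no oats — valid
H: not usable as a binder; has rolled oats, so not oat-free — no
I: has gelatin, so not vegetarian; has tahini, so not sesame-free — out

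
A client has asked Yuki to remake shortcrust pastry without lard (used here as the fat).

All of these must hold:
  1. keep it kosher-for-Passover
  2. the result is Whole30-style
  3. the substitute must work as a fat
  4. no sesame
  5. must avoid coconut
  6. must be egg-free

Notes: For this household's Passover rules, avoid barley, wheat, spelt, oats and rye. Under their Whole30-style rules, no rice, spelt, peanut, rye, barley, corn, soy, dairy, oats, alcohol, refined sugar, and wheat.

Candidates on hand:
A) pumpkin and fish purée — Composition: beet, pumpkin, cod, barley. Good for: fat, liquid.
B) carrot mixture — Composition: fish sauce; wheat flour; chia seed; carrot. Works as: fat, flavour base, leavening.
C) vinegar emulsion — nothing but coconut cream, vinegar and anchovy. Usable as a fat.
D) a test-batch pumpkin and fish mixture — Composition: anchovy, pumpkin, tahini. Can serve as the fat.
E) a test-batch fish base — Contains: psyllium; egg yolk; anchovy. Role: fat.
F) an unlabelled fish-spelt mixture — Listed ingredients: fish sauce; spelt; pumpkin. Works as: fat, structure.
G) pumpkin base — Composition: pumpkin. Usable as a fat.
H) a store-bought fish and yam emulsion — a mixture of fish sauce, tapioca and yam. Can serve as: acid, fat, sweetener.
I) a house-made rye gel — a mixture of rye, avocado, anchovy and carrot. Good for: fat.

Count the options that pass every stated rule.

A: has barley, so not kosher-for-Passover; has barley, so not Whole30-style — out
B: has wheat flour, so not kosher-for-Passover; has wheat flour, so not Whole30-style — reject
C: has coconut cream, so not coconut-free — no
D: has tahini, so not sesame-free — out
E: has egg yolk, so not egg-free — out
F: has spelt, so not kosher-for-Passover; has spelt, so not Whole30-style — no
G: no egg, no sesame — OK
H: all constraints satisfied — keep
I: has rye, so not kosher-for-Passover; has rye, so not Whole30-style — no

2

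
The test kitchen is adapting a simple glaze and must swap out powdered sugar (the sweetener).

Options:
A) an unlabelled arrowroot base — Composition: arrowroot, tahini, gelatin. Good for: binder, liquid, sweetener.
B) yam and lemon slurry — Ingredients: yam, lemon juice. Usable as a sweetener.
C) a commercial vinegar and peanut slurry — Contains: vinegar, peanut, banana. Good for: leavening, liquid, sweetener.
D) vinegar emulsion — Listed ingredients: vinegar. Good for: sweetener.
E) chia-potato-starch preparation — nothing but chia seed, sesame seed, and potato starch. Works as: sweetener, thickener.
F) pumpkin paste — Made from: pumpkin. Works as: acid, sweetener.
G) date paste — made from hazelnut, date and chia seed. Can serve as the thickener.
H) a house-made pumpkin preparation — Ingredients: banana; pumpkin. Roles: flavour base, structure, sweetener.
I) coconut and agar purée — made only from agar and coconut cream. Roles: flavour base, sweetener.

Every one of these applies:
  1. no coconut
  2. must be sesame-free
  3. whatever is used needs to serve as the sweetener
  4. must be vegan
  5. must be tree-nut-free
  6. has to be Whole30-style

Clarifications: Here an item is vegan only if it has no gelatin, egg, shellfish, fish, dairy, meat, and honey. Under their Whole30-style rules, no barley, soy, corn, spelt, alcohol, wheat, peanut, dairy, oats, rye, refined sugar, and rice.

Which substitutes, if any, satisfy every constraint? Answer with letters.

A: has gelatin, so not vegan; has tahini, so not sesame-free — no
B: works as a sweetener, no sesame, Whole30-style — keep
C: has peanut, so not Whole30-style — no
D: only vinegar; none excluded — keep
E: has sesame seed, so not sesame-free — reject
F: no sesame, no tree nuts — OK
G: not usable as a sweetener; has hazelnut, so not tree-nut-free — out
H: vegan, no sesame — OK
I: has coconut cream, so not coconut-free — out

B, D, F, H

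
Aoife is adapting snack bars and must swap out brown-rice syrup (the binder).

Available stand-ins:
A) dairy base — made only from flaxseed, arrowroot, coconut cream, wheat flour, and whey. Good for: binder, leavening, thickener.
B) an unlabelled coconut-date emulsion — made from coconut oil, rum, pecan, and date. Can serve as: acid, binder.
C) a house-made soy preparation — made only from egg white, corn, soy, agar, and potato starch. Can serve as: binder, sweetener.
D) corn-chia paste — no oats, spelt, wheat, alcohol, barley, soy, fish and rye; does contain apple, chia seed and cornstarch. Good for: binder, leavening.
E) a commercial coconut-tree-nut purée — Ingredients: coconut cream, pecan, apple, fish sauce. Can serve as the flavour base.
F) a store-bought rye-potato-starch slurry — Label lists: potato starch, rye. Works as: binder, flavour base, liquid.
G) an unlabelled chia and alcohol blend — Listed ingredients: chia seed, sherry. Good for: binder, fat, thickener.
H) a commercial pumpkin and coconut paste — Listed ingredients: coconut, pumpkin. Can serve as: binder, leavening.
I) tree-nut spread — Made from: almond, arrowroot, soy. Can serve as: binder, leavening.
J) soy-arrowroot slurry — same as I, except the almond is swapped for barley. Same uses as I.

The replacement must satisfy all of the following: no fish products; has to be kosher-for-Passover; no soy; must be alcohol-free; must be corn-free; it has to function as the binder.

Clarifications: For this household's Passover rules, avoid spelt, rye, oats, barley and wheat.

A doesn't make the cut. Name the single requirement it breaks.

kosher-for-Passover

usable as a binder: satisfied
kosher-for-Passover: has wheat flour — fails
alcohol-free: satisfied
soy-free: satisfied
corn-free: satisfied
fish-free: satisfied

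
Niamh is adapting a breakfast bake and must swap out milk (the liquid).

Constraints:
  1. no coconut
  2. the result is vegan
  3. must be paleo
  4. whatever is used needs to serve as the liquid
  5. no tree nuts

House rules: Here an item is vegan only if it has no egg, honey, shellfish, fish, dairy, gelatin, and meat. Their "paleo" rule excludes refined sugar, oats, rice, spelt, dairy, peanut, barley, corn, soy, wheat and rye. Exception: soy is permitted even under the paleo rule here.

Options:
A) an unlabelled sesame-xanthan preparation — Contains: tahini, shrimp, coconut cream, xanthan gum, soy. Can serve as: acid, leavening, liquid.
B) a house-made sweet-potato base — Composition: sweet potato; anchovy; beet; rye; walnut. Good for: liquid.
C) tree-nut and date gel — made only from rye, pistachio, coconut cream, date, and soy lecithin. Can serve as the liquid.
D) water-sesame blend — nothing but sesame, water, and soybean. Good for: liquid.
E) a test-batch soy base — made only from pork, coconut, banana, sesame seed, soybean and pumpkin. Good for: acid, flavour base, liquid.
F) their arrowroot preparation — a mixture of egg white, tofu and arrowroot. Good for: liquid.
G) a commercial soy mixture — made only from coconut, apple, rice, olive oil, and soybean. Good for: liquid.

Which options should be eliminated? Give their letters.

A: has shrimp, so not vegan; has coconut cream, so not coconut-free — no
B: has anchovy, so not vegan; has rye, so not paleo (and 1 more) — no
C: has rye, so not paleo; has pistachio, so not tree-nut-free (and 1 more) — no
D: soy is permitted under the paleo carve-out; nothing else excluded — valid
E: has pork, so not vegan; has coconut, so not coconut-free — reject
F: has egg white, so not vegan — reject
G: has rice, so not paleo; has coconut, so not coconut-free — no

A, B, C, E, F, G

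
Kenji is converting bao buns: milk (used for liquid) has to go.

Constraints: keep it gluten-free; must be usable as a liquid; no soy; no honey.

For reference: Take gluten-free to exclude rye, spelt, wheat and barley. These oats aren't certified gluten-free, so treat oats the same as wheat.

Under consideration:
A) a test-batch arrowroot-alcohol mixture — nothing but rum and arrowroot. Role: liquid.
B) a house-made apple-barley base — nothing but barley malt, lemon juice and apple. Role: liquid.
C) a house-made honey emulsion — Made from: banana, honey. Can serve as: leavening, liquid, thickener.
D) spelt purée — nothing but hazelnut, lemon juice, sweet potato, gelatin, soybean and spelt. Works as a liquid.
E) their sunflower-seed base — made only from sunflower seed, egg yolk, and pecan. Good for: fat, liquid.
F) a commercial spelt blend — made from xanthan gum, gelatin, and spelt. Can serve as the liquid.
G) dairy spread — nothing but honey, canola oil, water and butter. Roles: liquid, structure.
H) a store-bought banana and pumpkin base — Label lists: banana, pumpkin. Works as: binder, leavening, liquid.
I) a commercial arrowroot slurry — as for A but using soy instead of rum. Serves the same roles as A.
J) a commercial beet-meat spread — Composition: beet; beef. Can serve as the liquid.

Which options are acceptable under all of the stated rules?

A, E, H, J

A: nothing on the exclusion list — valid
B: has barley malt, so not gluten-free — no
C: has honey, so not honey-free — no
D: has spelt, so not gluten-free; has soybean, so not soy-free — reject
E: gluten-free, no honey — OK
F: has spelt, so not gluten-free — reject
G: has honey, so not honey-free — no
H: works as a liquid, no soy, gluten-free — keep
I: has soy, so not soy-free — reject
J: nothing on the exclusion list — OK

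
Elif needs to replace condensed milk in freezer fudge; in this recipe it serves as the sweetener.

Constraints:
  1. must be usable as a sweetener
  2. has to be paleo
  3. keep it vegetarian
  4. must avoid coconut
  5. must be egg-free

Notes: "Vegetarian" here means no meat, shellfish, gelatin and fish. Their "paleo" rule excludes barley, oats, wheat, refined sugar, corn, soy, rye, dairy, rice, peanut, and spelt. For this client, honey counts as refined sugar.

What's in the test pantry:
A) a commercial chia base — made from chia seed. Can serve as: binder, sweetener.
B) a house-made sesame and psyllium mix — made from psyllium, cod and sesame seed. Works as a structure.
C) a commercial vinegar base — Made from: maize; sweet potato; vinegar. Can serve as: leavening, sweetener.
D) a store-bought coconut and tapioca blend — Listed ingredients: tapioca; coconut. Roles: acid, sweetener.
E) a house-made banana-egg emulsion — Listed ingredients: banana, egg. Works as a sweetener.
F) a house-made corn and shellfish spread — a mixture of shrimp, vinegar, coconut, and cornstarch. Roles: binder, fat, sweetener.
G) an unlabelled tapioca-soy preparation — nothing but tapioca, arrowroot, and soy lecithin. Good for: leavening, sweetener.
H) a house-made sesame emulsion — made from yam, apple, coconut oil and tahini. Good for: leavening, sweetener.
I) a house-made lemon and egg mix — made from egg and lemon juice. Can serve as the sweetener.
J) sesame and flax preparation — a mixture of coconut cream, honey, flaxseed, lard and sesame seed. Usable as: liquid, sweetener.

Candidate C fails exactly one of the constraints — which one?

usable as a sweetener: satisfied
vegetarian: satisfied
paleo: has maize — fails
coconut-free: satisfied
egg-free: satisfied

paleo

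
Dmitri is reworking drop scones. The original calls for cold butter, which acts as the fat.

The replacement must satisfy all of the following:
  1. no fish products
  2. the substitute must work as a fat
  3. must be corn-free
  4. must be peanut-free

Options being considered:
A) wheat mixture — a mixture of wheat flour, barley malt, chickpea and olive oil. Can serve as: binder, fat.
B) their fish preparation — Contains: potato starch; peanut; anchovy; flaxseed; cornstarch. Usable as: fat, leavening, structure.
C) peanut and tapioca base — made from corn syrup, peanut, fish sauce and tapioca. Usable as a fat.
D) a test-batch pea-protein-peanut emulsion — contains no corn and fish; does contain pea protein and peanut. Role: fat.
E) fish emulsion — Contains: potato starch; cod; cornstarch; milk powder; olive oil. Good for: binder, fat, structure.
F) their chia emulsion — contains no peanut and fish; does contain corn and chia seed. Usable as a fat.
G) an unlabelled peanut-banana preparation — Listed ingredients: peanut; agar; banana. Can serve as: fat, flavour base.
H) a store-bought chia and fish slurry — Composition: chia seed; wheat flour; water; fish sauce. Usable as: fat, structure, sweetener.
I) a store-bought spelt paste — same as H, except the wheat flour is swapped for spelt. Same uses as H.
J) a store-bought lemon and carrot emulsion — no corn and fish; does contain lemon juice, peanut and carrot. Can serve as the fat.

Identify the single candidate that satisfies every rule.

A

A: barley malt and wheat flour etc. — none of it excluded — valid
B: has anchovy, so not fish-free; has cornstarch, so not corn-free (and 1 more) — no
C: has fish sauce, so not fish-free; has corn syrup, so not corn-free (and 1 more) — reject
D: has peanut, so not peanut-free — out
E: has cod, so not fish-free; has cornstarch, so not corn-free — reject
F: has corn, so not corn-free — no
G: has peanut, so not peanut-free — no
H: has fish sauce, so not fish-free — no
I: has fish sauce, so not fish-free — out
J: has peanut, so not peanut-free — out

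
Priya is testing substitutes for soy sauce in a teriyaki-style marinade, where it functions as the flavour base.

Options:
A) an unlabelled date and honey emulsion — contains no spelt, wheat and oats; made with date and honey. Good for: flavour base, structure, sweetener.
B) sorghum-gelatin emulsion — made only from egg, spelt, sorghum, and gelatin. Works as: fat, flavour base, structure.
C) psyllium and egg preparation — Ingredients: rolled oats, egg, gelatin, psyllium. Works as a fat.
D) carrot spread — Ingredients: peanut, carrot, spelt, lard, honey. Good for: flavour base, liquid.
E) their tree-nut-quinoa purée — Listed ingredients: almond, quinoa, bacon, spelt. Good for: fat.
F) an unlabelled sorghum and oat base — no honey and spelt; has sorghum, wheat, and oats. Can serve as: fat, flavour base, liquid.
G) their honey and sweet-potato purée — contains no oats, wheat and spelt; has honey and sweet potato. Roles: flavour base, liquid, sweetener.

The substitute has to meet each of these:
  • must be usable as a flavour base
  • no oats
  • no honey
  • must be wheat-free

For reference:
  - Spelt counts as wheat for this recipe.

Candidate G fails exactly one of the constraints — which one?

honey-free

usable as a flavour base: satisfied
honey-free: has honey — fails
wheat-free: satisfied
oat-free: satisfied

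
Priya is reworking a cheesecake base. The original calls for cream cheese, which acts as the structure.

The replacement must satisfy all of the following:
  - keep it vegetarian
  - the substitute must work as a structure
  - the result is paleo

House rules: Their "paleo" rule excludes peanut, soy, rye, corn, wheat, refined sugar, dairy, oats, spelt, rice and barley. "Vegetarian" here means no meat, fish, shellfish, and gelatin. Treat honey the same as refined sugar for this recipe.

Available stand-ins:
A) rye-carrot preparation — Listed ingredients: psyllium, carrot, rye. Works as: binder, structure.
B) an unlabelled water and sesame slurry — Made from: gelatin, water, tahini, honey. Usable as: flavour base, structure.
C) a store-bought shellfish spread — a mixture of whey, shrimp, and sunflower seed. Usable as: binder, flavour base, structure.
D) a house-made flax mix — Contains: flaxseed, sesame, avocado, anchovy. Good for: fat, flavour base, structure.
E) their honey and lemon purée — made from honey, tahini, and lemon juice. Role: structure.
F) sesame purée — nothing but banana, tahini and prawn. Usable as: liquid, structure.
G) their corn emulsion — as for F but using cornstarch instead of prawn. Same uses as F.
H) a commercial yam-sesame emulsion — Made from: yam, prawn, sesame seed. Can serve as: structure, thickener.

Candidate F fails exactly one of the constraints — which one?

vegetarian

usable as a structure: satisfied
paleo: satisfied
vegetarian: has prawn — fails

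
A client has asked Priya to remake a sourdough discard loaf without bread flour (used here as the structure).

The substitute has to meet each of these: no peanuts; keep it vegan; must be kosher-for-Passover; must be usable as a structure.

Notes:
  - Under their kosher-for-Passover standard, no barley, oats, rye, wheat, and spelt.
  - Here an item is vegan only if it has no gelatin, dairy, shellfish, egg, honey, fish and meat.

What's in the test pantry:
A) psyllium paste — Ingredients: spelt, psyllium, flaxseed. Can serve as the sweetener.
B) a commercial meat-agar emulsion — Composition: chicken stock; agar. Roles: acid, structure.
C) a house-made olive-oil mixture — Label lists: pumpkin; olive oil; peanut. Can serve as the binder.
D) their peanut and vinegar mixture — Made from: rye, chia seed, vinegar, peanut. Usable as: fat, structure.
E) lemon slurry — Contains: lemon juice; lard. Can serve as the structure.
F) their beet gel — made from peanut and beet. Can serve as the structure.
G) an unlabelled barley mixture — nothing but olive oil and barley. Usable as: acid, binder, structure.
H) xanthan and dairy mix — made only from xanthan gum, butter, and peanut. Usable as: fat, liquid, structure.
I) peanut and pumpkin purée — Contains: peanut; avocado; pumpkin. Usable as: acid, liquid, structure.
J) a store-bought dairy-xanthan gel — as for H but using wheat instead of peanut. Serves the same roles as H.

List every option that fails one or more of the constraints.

A: not usable as a structure; has spelt, so not kosher-for-Passover — no
B: has chicken stock, so not vegan — no
C: not usable as a structure; has peanut, so not peanut-free — no
D: has rye, so not kosher-for-Passover; has peanut, so not peanut-free — out
E: has lard, so not vegan — out
F: has peanut, so not peanut-free — no
G: has barley, so not kosher-for-Passover — no
H: has butter, so not vegan; has peanut, so not peanut-free — out
I: has peanut, so not peanut-free — out
J: has wheat, so not kosher-for-Passover; has butter, so not vegan — out

A, B, C, D, E, F, G, H, I, J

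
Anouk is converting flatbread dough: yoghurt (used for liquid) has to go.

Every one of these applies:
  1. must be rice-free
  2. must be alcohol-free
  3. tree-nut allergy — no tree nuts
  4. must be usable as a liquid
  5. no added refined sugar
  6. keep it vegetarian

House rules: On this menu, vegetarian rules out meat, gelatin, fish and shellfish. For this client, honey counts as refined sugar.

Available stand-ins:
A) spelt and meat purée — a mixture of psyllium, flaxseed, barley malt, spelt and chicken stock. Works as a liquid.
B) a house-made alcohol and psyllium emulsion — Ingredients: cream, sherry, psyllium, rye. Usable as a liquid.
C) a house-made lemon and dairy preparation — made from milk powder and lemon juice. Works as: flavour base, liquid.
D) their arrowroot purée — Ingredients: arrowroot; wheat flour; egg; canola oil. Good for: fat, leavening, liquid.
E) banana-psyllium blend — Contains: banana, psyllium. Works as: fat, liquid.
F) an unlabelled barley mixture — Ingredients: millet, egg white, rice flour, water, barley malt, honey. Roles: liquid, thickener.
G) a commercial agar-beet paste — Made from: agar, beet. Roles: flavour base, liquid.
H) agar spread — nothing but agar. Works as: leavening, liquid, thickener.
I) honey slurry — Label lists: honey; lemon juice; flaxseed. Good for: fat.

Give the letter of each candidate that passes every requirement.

A: has chicken stock, so not vegetarian — out
B: has sherry, so not alcohol-free — out
C: only milk powder and lemon juice; none excluded — valid
D: works as a liquid, no tree nuts, no rice — valid
E: nothing on the exclusion list — keep
F: has rice flour, so not rice-free; has honey, so not no-added-sugar — reject
G: only beet and agar; none excluded — OK
H: only agar; none excluded — keep
I: not usable as a liquid; has honey, so not no-added-sugar — reject

C, D, E, G, H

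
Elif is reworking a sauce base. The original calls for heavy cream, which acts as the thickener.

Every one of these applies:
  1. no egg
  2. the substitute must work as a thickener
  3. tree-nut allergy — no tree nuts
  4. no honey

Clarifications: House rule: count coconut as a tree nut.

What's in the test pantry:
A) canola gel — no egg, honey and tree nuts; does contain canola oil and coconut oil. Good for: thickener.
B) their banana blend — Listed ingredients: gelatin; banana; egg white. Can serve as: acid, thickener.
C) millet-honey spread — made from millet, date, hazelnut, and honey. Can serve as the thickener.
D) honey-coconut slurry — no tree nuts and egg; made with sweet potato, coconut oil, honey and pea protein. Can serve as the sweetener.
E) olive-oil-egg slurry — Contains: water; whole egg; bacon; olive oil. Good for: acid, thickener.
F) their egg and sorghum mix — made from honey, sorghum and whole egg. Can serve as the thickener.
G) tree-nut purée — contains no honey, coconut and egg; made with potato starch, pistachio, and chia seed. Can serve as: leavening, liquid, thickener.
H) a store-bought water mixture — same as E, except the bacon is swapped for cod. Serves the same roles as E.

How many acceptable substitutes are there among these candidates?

0

A: has coconut oil, so not tree-nut-free — no
B: has egg white, so not egg-free — out
C: has hazelnut, so not tree-nut-free; has honey, so not honey-free — out
D: not usable as a thickener; has coconut oil, so not tree-nut-free (and 1 more) — out
E: has whole egg, so not egg-free — reject
F: has whole egg, so not egg-free; has honey, so not honey-free — out
G: has pistachio, so not tree-nut-free — no
H: has whole egg, so not egg-free — no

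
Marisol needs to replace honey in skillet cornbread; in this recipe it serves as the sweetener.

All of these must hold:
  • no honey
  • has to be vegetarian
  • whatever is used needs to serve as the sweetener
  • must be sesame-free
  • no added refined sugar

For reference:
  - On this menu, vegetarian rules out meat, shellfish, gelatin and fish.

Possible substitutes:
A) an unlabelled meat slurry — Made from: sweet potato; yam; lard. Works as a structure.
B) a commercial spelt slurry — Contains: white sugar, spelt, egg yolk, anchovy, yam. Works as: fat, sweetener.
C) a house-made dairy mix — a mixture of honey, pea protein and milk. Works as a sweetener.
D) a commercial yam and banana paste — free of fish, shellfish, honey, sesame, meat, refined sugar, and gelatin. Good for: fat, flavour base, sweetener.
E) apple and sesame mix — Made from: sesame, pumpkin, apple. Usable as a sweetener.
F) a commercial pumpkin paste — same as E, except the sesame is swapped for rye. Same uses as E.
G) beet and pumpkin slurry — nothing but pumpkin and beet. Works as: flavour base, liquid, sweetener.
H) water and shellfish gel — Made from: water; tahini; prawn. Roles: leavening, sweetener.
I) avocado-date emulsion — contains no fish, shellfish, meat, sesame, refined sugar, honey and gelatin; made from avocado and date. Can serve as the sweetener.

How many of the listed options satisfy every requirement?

A: not usable as a sweetener; has lard, so not vegetarian — no
B: has anchovy, so not vegetarian; has white sugar, so not no-added-sugar — no
C: has honey, so not honey-free — reject
D: works as a sweetener, no refined sugar, no honey — keep
E: has sesame, so not sesame-free — reject
F: nothing on the exclusion list — keep
G: works as a sweetener, vegetarian, no refined sugar — keep
H: has prawn, so not vegetarian; has tahini, so not sesame-free — no
I: nothing on the exclusion list — keep

4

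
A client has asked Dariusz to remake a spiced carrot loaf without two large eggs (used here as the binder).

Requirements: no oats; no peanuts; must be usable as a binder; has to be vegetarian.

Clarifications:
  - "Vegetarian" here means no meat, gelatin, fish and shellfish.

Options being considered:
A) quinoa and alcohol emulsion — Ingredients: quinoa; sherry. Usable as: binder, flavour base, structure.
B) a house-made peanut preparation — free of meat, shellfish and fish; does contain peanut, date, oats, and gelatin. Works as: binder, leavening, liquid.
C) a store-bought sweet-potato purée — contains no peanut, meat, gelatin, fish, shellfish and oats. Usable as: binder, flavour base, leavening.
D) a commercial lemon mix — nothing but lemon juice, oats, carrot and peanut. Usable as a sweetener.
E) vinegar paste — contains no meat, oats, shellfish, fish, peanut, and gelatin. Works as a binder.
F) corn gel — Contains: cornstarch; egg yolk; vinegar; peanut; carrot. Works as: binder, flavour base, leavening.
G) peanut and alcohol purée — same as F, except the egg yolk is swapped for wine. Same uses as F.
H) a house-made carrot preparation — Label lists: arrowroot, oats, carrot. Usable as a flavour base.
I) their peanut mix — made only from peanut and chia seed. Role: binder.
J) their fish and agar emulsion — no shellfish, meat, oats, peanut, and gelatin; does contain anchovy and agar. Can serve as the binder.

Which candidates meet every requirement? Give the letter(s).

A, C, E

A: nothing on the exclusion list — valid
B: has gelatin, so not vegetarian; has oats, so not oat-free (and 1 more) — no
C: no peanut, vegetarian — OK
D: not usable as a binder; has oats, so not oat-free (and 1 more) — no
E: nothing on the exclusion list — valid
F: has peanut, so not peanut-free — reject
G: has peanut, so not peanut-free — out
H: not usable as a binder; has oats, so not oat-free — reject
I: has peanut, so not peanut-free — reject
J: has anchovy, so not vegetarian — reject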